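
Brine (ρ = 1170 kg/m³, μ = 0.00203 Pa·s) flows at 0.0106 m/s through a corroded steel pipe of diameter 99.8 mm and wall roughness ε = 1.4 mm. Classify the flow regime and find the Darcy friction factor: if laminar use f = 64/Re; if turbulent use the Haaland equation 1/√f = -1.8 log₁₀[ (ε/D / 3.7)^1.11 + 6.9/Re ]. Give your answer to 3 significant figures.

Re = ρVD/μ = 1170·0.0106·0.0998/0.00203 = 609.7.
Re < 2300 → laminar, so f = 64/Re = 0.105 (roughness is irrelevant in laminar flow).

f ≈ 0.105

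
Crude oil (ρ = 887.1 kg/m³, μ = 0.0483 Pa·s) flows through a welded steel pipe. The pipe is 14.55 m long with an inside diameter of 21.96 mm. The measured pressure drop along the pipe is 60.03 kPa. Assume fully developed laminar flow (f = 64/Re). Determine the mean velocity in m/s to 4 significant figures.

For laminar flow, f = 64/Re with Re = ρVD/μ, so Darcy-Weisbach reduces to ΔP = 32μLV/D². Solving for V: V = ΔP·D²/(32μL) = 6.003e+04·(0.02196)²/(32·0.0483·14.55) = 1.287 m/s.
Check: Re = ρVD/μ = 887.1·1.287·0.02196/0.0483 = 519.2 < 2300, so the laminar assumption holds.

V ≈ 1.287 m/s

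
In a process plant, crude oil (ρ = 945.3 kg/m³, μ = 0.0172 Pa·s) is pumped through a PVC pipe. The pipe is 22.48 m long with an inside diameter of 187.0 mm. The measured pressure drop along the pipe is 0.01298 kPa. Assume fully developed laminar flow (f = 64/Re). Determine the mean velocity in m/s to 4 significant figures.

V ≈ 0.03668 m/s

For laminar flow, f = 64/Re with Re = ρVD/μ, so Darcy-Weisbach reduces to ΔP = 32μLV/D². Solving for V: V = ΔP·D²/(32μL) = 12.98·(0.187)²/(32·0.0172·22.48) = 0.03668 m/s.
Check: Re = ρVD/μ = 945.3·0.03668·0.187/0.0172 = 377 < 2300, so the laminar assumption holds.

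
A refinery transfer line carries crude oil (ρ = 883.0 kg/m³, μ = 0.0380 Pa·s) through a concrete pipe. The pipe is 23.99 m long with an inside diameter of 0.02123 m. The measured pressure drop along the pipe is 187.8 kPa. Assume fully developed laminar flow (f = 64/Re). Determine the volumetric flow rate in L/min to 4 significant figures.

For laminar flow, f = 64/Re with Re = ρVD/μ, so Darcy-Weisbach reduces to ΔP = 32μLV/D². Solving for V: V = ΔP·D²/(32μL) = 1.878e+05·(0.02123)²/(32·0.038·23.99) = 2.902 m/s.
Check: Re = ρVD/μ = 883·2.902·0.02123/0.038 = 1431 < 2300, so the laminar assumption holds.
Q = V·A = 2.902·(π/4·0.02123²) = 0.001027 m³/s = 61.63 L/min.

Q ≈ 61.63 L/min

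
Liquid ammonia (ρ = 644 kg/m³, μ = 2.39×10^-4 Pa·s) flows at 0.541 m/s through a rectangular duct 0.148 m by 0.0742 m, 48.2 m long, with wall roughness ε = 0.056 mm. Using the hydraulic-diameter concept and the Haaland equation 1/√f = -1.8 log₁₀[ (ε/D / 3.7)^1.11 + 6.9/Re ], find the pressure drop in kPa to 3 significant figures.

ΔP ≈ 0.898 kPa

Hydraulic diameter D_h = 4A/P = 4·(0.148·0.0742)/(2·(0.148+0.0742)) = 0.04393/0.4444 = 0.09884 m.
Re = ρVD_h/μ = 644·0.541·0.09884/0.000239 = 1.441e+05.
ε/D_h = 5.6e-05/0.09884 = 0.000567; Haaland gives 1/√f = -1.8 log₁₀[5.83e-05+4.79e-05] = 7.153, so f = 0.01954.
ΔP = f(L/D_h)(ρV²/2) = 0.01954·48.2/0.09884·94.24 = 898.1 Pa.
ΔP = 0.898 kPa.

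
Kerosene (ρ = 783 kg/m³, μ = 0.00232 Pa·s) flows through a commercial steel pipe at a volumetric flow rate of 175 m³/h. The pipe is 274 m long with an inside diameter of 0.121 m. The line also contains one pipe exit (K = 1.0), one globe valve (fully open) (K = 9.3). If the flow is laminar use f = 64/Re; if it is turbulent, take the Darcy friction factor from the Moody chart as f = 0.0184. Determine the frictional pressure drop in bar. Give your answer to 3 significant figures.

ΔP ≈ 3.64 bar

Q = 175 m³/h = 175/3600 = 0.04861 m³/s.
Cross-sectional area A = πD²/4 = π(0.121)²/4 = 0.0115 m²; mean velocity V = Q/A = 0.04861/0.0115 = 4.227 m/s.
Reynolds number Re = ρVD/μ = 783 · 4.227 · 0.121 / 0.00232 = 1.726e+05.
Re > 4000 → turbulent; use the Moody-chart value f = 0.0184.
Total minor-loss coefficient ΣK = 1·1 + 1·9.3 = 10.3.
ΔP = [f·L/D + ΣK]·(ρV²/2) = [0.0184·274/0.121 + 10.3]·(783·4.227²/2) = [41.67 + 10.3]·6997 = 3.636e+05 Pa.
ΔP = 3.636e+05 Pa = 3.64 bar.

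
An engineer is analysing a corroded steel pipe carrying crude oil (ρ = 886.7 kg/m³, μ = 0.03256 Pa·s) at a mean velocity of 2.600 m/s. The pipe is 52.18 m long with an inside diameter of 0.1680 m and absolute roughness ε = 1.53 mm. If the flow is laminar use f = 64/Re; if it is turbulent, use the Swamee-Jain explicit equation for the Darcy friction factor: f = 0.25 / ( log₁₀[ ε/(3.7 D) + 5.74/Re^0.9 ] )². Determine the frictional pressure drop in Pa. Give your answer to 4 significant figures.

ΔP ≈ 39330 Pa

Reynolds number Re = ρVD/μ = 886.7 · 2.6 · 0.168 / 0.0326 = 1.19e+04.
Re > 4000 → turbulent. Relative roughness ε/D = 0.00153/0.168 = 0.00911. Swamee-Jain: f = 0.25/(log₁₀[0.00911/3.7 + 5.74/1.19e+04^0.9])² = 0.25/(log₁₀[0.00246 + 0.00123])² = 0.25/(-2.432)² = 0.04225.
Darcy-Weisbach: ΔP = f(L/D)(ρV²/2) = 0.04225·(52.18/0.168)·(886.7·2.6²/2) = 0.04225·310.6·2997 = 3.933e+04 Pa.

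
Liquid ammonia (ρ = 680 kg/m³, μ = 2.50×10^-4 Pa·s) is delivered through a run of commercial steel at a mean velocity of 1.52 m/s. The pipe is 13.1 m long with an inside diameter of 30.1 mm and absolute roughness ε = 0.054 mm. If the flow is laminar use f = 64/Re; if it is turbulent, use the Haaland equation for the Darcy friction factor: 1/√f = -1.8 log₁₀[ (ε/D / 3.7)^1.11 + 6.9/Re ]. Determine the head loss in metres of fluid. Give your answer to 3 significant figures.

h_f ≈ 1.24 m

Reynolds number Re = ρVD/μ = 680 · 1.52 · 0.0301 / 0.00025 = 1.244e+05.
Re > 4000 → turbulent. Relative roughness ε/D = 5.4e-05/0.0301 = 0.00179. Haaland: 1/√f = -1.8 log₁₀[(0.00179/3.7)^1.11 + 6.9/1.244e+05] = -1.8 log₁₀[0.000209 + 5.54e-05] = 6.439, so f = 0.02412.
Darcy-Weisbach: ΔP = f(L/D)(ρV²/2) = 0.02412·(13.1/0.0301)·(680·1.52²/2) = 0.02412·435.2·785.5 = 8247 Pa.
Head loss h_f = ΔP/(ρg) = 8247/(680·9.81) = 1.24 m.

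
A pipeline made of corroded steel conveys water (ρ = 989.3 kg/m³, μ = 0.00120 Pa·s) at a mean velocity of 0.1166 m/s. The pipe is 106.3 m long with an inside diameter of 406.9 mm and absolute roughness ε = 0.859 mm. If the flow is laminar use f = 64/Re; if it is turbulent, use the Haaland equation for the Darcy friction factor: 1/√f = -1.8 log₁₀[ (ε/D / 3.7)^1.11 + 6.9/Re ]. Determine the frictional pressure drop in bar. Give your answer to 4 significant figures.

Reynolds number Re = ρVD/μ = 989.3 · 0.1166 · 0.4069 / 0.0012 = 3.911e+04.
Re > 4000 → turbulent. Relative roughness ε/D = 0.000859/0.4069 = 0.00211. Haaland: 1/√f = -1.8 log₁₀[(0.00211/3.7)^1.11 + 6.9/3.911e+04] = -1.8 log₁₀[0.000251 + 0.000176] = 6.065, so f = 0.02719.
Darcy-Weisbach: ΔP = f(L/D)(ρV²/2) = 0.02719·(106.3/0.4069)·(989.3·0.1166²/2) = 0.02719·261.2·6.725 = 47.77 Pa.
ΔP = 47.77 Pa = 4.777×10^-4 bar.

ΔP ≈ 4.777×10^-4 bar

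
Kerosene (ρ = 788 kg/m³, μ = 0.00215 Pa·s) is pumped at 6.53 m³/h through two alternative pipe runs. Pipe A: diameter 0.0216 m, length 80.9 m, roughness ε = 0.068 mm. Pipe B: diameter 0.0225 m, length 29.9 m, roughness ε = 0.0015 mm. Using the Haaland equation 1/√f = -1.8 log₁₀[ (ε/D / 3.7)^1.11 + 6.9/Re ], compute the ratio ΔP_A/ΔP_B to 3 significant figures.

Pipe A: V = Q/A = 0.001814/0.0003664 = 4.95 m/s; Re = 3.919e+04; ε/D = 0.00315; Haaland → f = 0.02929; ΔP_A = f(L/D)(ρV²/2) = 1.059e+06 Pa.
Pipe B: V = Q/A = 0.001814/0.0003976 = 4.562 m/s; Re = 3.762e+04; ε/D = 6.67e-05; Haaland → f = 0.02226; ΔP_B = f(L/D)(ρV²/2) = 2.425e+05 Pa.
ΔP_A/ΔP_B = 1.059e+06/2.425e+05 = 4.37.

ΔP_A/ΔP_B ≈ 4.37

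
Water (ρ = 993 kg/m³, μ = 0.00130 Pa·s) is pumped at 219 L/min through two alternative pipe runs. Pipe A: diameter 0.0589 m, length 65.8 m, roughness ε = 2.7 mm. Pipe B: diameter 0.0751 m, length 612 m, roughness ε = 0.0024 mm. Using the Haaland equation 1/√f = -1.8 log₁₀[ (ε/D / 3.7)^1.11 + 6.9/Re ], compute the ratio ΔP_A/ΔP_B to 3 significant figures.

ΔP_A/ΔP_B ≈ 1.19

Pipe A: V = Q/A = 0.00365/0.002725 = 1.34 m/s; Re = 6.027e+04; ε/D = 0.0458; Haaland → f = 0.06931; ΔP_A = f(L/D)(ρV²/2) = 6.899e+04 Pa.
Pipe B: V = Q/A = 0.00365/0.00443 = 0.824 m/s; Re = 4.727e+04; ε/D = 3.2e-05; Haaland → f = 0.02106; ΔP_B = f(L/D)(ρV²/2) = 5.784e+04 Pa.
ΔP_A/ΔP_B = 6.899e+04/5.784e+04 = 1.19.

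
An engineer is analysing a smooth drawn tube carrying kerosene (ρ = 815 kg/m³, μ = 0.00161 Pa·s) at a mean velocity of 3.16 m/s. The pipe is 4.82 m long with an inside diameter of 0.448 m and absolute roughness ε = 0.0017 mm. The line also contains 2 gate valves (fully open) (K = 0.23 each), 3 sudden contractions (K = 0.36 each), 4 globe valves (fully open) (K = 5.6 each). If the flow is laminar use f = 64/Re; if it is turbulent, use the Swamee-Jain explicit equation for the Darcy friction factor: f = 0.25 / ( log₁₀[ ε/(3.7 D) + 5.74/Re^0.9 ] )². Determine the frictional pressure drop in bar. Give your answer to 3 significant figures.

ΔP ≈ 0.980 bar

Reynolds number Re = ρVD/μ = 815 · 3.16 · 0.448 / 0.00161 = 7.166e+05.
Re > 4000 → turbulent. Relative roughness ε/D = 1.7e-06/0.448 = 3.79e-06. Swamee-Jain: f = 0.25/(log₁₀[3.79e-06/3.7 + 5.74/7.166e+05^0.9])² = 0.25/(log₁₀[1.03e-06 + 3.08e-05])² = 0.25/(-4.497)² = 0.01236.
Total minor-loss coefficient ΣK = 2·0.23 + 3·0.36 + 4·5.6 = 23.9.
ΔP = [f·L/D + ΣK]·(ρV²/2) = [0.01236·4.82/0.448 + 23.9]·(815·3.16²/2) = [0.133 + 23.9]·4069 = 9.796e+04 Pa.
ΔP = 9.796e+04 Pa = 0.980 bar.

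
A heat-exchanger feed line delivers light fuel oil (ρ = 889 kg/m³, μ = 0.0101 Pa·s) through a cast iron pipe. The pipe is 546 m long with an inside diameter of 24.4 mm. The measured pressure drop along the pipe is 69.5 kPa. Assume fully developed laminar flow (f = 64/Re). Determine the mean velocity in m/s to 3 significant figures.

V ≈ 0.234 m/s

For laminar flow, f = 64/Re with Re = ρVD/μ, so Darcy-Weisbach reduces to ΔP = 32μLV/D². Solving for V: V = ΔP·D²/(32μL) = 6.95e+04·(0.0244)²/(32·0.0101·546) = 0.2345 m/s.
Check: Re = ρVD/μ = 889·0.2345·0.0244/0.0101 = 503.6 < 2300, so the laminar assumption holds.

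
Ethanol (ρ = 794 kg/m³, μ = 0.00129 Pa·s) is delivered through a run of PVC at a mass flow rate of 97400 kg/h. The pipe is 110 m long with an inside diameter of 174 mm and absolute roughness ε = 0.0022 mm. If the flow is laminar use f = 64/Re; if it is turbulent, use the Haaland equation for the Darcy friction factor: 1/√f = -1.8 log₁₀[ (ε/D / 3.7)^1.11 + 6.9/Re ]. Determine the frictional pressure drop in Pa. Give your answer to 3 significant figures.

ṁ = 97400 kg/h = 97400/3600 = 27.06 kg/s.
A = πD²/4 = π(0.174)²/4 = 0.02378 m²; mean velocity V = ṁ/(ρA) = 27.06/(794 · 0.02378) = 1.433 m/s.
Reynolds number Re = ρVD/μ = 794 · 1.433 · 0.174 / 0.00129 = 1.535e+05.
Re > 4000 → turbulent. Relative roughness ε/D = 2.2e-06/0.174 = 1.26e-05. Haaland: 1/√f = -1.8 log₁₀[(1.26e-05/3.7)^1.11 + 6.9/1.535e+05] = -1.8 log₁₀[8.56e-07 + 4.5e-05] = 7.81, so f = 0.01639.
Darcy-Weisbach: ΔP = f(L/D)(ρV²/2) = 0.01639·(110/0.174)·(794·1.433²/2) = 0.01639·632.2·815.2 = 8449 Pa.

ΔP ≈ 8450 Pa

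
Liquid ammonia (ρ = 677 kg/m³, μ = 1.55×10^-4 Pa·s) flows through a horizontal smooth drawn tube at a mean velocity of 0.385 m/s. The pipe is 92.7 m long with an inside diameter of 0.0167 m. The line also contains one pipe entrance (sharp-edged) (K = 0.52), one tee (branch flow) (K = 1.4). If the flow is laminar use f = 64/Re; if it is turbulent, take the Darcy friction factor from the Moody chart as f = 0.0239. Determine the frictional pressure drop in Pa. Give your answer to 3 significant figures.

ΔP ≈ 6750 Pa

Reynolds number Re = ρVD/μ = 677 · 0.385 · 0.0167 / 0.000155 = 2.808e+04.
Re > 4000 → turbulent; use the Moody-chart value f = 0.0239.
Total minor-loss coefficient ΣK = 1·0.52 + 1·1.4 = 1.92.
ΔP = [f·L/D + ΣK]·(ρV²/2) = [0.0239·92.7/0.0167 + 1.92]·(677·0.385²/2) = [132.7 + 1.92]·50.17 = 6753 Pa.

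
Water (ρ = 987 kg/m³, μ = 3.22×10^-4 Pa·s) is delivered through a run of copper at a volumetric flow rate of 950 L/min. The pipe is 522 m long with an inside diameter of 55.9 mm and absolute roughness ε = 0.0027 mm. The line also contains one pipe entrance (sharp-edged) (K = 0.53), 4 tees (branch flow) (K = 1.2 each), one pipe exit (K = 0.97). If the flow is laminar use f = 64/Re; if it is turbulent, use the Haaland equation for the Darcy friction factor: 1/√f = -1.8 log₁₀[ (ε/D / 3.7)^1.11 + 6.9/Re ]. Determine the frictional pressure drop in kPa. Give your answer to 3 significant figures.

ΔP ≈ 2500 kPa

Q = 950 L/min = 950/60000 = 0.01583 m³/s.
Cross-sectional area A = πD²/4 = π(0.0559)²/4 = 0.002454 m²; mean velocity V = Q/A = 0.01583/0.002454 = 6.451 m/s.
Reynolds number Re = ρVD/μ = 987 · 6.451 · 0.0559 / 0.000322 = 1.105e+06.
Re > 4000 → turbulent. Relative roughness ε/D = 2.7e-06/0.0559 = 4.83e-05. Haaland: 1/√f = -1.8 log₁₀[(4.83e-05/3.7)^1.11 + 6.9/1.105e+06] = -1.8 log₁₀[3.79e-06 + 6.24e-06] = 8.998, so f = 0.01235.
Total minor-loss coefficient ΣK = 1·0.53 + 4·1.2 + 1·0.97 = 6.3.
ΔP = [f·L/D + ΣK]·(ρV²/2) = [0.01235·522/0.0559 + 6.3]·(987·6.451²/2) = [115.3 + 6.3]·2.054e+04 = 2.499e+06 Pa.
ΔP = 2.499e+06 Pa = 2500 kPa.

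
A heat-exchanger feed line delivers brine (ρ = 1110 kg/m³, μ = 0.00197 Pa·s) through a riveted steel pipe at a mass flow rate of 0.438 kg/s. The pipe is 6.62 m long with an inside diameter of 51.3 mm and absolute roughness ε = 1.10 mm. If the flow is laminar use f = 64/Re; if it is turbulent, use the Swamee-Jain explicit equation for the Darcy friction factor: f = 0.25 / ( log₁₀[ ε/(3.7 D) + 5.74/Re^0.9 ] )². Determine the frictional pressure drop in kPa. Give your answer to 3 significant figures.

ΔP ≈ 0.150 kPa

A = πD²/4 = π(0.0513)²/4 = 0.002067 m²; mean velocity V = ṁ/(ρA) = 0.438/(1110 · 0.002067) = 0.1909 m/s.
Reynolds number Re = ρVD/μ = 1110 · 0.1909 · 0.0513 / 0.00197 = 5518.
Re > 4000 → turbulent. Relative roughness ε/D = 0.0011/0.0513 = 0.0214. Swamee-Jain: f = 0.25/(log₁₀[0.0214/3.7 + 5.74/5518^0.9])² = 0.25/(log₁₀[0.0058 + 0.00246])² = 0.25/(-2.083)² = 0.05761.
Darcy-Weisbach: ΔP = f(L/D)(ρV²/2) = 0.05761·(6.62/0.0513)·(1110·0.1909²/2) = 0.05761·129·20.23 = 150.4 Pa.
ΔP = 150.4 Pa = 0.150 kPa.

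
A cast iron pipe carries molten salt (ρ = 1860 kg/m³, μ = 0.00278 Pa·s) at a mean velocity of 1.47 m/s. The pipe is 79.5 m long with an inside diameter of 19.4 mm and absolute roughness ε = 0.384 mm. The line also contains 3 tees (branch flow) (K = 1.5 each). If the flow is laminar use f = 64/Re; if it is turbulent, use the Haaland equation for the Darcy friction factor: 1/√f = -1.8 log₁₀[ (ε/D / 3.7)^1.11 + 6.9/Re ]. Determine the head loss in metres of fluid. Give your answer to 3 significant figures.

h_f ≈ 23.3 m

Reynolds number Re = ρVD/μ = 1860 · 1.47 · 0.0194 / 0.00278 = 1.908e+04.
Re > 4000 → turbulent. Relative roughness ε/D = 0.000384/0.0194 = 0.0198. Haaland: 1/√f = -1.8 log₁₀[(0.0198/3.7)^1.11 + 6.9/1.908e+04] = -1.8 log₁₀[0.00301 + 0.000362] = 4.45, so f = 0.0505.
Total minor-loss coefficient ΣK = 3·1.5 = 4.5.
ΔP = [f·L/D + ΣK]·(ρV²/2) = [0.0505·79.5/0.0194 + 4.5]·(1860·1.47²/2) = [206.9 + 4.5]·2010 = 4.249e+05 Pa.
Head loss h_f = ΔP/(ρg) = 4.249e+05/(1860·9.81) = 23.3 m.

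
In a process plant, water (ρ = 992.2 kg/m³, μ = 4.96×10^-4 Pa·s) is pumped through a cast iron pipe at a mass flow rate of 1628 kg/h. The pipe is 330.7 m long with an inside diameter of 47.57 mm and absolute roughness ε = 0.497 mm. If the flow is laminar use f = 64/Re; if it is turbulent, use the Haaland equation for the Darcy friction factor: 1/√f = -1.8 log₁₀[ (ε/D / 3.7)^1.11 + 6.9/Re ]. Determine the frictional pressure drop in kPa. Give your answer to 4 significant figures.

ΔP ≈ 9.232 kPa

ṁ = 1628 kg/h = 1628/3600 = 0.4522 kg/s.
A = πD²/4 = π(0.04757)²/4 = 0.001777 m²; mean velocity V = ṁ/(ρA) = 0.4522/(992.2 · 0.001777) = 0.2564 m/s.
Reynolds number Re = ρVD/μ = 992.2 · 0.2564 · 0.04757 / 0.000496 = 2.44e+04.
Re > 4000 → turbulent. Relative roughness ε/D = 0.000497/0.04757 = 0.0104. Haaland: 1/√f = -1.8 log₁₀[(0.0104/3.7)^1.11 + 6.9/2.44e+04] = -1.8 log₁₀[0.00148 + 0.000283] = 4.957, so f = 0.0407.
Darcy-Weisbach: ΔP = f(L/D)(ρV²/2) = 0.0407·(330.7/0.04757)·(992.2·0.2564²/2) = 0.0407·6952·32.63 = 9232 Pa.
ΔP = 9232 Pa = 9.232 kPa.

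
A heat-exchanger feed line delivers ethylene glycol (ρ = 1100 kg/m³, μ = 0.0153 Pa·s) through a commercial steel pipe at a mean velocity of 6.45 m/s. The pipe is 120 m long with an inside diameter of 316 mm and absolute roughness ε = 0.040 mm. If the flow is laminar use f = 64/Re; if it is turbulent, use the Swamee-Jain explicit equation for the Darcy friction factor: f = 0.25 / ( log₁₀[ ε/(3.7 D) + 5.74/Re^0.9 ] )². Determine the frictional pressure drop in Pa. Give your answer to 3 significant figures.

Reynolds number Re = ρVD/μ = 1100 · 6.45 · 0.316 / 0.0153 = 1.465e+05.
Re > 4000 → turbulent. Relative roughness ε/D = 4e-05/0.316 = 0.000127. Swamee-Jain: f = 0.25/(log₁₀[0.000127/3.7 + 5.74/1.465e+05^0.9])² = 0.25/(log₁₀[3.42e-05 + 0.000129])² = 0.25/(-3.788)² = 0.01742.
Darcy-Weisbach: ΔP = f(L/D)(ρV²/2) = 0.01742·(120/0.316)·(1100·6.45²/2) = 0.01742·379.7·2.288e+04 = 1.514e+05 Pa.

ΔP ≈ 151000 Pa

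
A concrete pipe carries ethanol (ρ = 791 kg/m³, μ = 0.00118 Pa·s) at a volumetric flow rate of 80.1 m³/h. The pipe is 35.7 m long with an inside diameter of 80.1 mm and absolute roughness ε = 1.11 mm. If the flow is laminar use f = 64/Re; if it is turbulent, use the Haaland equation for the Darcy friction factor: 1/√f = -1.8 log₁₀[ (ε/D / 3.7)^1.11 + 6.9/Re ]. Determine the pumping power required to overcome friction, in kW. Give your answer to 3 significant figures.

Q = 80.1 m³/h = 80.1/3600 = 0.02225 m³/s.
Cross-sectional area A = πD²/4 = π(0.0801)²/4 = 0.005039 m²; mean velocity V = Q/A = 0.02225/0.005039 = 4.415 m/s.
Reynolds number Re = ρVD/μ = 791 · 4.415 · 0.0801 / 0.00118 = 2.371e+05.
Re > 4000 → turbulent. Relative roughness ε/D = 0.00111/0.0801 = 0.0139. Haaland: 1/√f = -1.8 log₁₀[(0.0139/3.7)^1.11 + 6.9/2.371e+05] = -1.8 log₁₀[0.00203 + 2.91e-05] = 4.837, so f = 0.04274.
Darcy-Weisbach: ΔP = f(L/D)(ρV²/2) = 0.04274·(35.7/0.0801)·(791·4.415²/2) = 0.04274·445.7·7711 = 1.469e+05 Pa.
Pumping power P = QΔP = 0.02225·1.469e+05 = 3268 W = 3.27 kW.

P ≈ 3.27 kW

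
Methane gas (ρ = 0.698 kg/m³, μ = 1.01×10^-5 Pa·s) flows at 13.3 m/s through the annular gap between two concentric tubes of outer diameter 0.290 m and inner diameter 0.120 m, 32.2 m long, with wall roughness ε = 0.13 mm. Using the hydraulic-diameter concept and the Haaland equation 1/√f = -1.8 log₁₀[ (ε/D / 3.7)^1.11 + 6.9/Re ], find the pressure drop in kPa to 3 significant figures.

ΔP ≈ 0.237 kPa

Hydraulic diameter D_h = 4A/P = D_o - D_i = 0.29 - 0.12 = 0.17 m.
Re = ρVD_h/μ = 0.698·13.3·0.17/1.01e-05 = 1.563e+05.
ε/D_h = 0.00013/0.17 = 0.000765; Haaland gives 1/√f = -1.8 log₁₀[8.13e-05+4.42e-05] = 7.023, so f = 0.02028.
ΔP = f(L/D_h)(ρV²/2) = 0.02028·32.2/0.17·61.73 = 237.1 Pa.
ΔP = 0.237 kPa.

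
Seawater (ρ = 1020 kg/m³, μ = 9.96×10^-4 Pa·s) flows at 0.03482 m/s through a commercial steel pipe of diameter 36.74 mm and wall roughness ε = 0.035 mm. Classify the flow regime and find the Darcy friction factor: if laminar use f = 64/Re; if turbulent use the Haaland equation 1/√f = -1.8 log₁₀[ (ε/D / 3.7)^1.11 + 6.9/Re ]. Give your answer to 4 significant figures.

Re = ρVD/μ = 1020·0.03482·0.03674/0.000996 = 1310.
Re < 2300 → laminar, so f = 64/Re = 0.04885 (roughness is irrelevant in laminar flow).

f ≈ 0.04885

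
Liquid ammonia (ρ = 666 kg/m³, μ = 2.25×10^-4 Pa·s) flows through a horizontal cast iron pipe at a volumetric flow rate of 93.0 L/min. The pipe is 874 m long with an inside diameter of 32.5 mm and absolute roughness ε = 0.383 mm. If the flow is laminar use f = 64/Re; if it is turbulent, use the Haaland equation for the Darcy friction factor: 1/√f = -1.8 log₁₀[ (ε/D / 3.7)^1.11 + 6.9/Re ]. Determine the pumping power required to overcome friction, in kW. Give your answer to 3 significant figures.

Q = 93.0 L/min = 93.0/60000 = 0.00155 m³/s.
Cross-sectional area A = πD²/4 = π(0.0325)²/4 = 0.0008296 m²; mean velocity V = Q/A = 0.00155/0.0008296 = 1.868 m/s.
Reynolds number Re = ρVD/μ = 666 · 1.868 · 0.0325 / 0.000225 = 1.797e+05.
Re > 4000 → turbulent. Relative roughness ε/D = 0.000383/0.0325 = 0.0118. Haaland: 1/√f = -1.8 log₁₀[(0.0118/3.7)^1.11 + 6.9/1.797e+05] = -1.8 log₁₀[0.00169 + 3.84e-05] = 4.971, so f = 0.04046.
Darcy-Weisbach: ΔP = f(L/D)(ρV²/2) = 0.04046·(874/0.0325)·(666·1.868²/2) = 0.04046·2.689e+04·1163 = 1.265e+06 Pa.
Pumping power P = QΔP = 0.00155·1.265e+06 = 1961 W = 1.96 kW.

P ≈ 1.96 kW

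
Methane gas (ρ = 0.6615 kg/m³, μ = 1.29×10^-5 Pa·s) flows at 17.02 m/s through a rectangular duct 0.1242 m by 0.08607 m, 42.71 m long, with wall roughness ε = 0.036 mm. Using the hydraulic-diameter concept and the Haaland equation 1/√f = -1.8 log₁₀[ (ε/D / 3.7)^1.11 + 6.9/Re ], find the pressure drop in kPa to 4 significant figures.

Hydraulic diameter D_h = 4A/P = 4·(0.1242·0.08607)/(2·(0.1242+0.08607)) = 0.04276/0.4205 = 0.1017 m.
Re = ρVD_h/μ = 0.6615·17.02·0.1017/1.29e-05 = 8.874e+04.
ε/D_h = 3.6e-05/0.1017 = 0.000354; Haaland gives 1/√f = -1.8 log₁₀[3.46e-05+7.78e-05] = 7.109, so f = 0.01979.
ΔP = f(L/D_h)(ρV²/2) = 0.01979·42.71/0.1017·95.81 = 796.3 Pa.
ΔP = 0.7963 kPa.

ΔP ≈ 0.7963 kPa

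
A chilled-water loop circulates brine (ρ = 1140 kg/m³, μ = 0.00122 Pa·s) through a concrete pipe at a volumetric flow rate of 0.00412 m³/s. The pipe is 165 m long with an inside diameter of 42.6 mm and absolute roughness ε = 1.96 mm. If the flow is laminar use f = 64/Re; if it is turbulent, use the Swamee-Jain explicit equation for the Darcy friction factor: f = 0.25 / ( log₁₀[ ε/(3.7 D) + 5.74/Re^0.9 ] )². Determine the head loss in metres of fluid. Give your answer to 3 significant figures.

Cross-sectional area A = πD²/4 = π(0.0426)²/4 = 0.001425 m²; mean velocity V = Q/A = 0.00412/0.001425 = 2.891 m/s.
Reynolds number Re = ρVD/μ = 1140 · 2.891 · 0.0426 / 0.00122 = 1.151e+05.
Re > 4000 → turbulent. Relative roughness ε/D = 0.00196/0.0426 = 0.046. Swamee-Jain: f = 0.25/(log₁₀[0.046/3.7 + 5.74/1.151e+05^0.9])² = 0.25/(log₁₀[0.0124 + 0.00016])² = 0.25/(-1.9)² = 0.06927.
Darcy-Weisbach: ΔP = f(L/D)(ρV²/2) = 0.06927·(165/0.0426)·(1140·2.891²/2) = 0.06927·3873·4763 = 1.278e+06 Pa.
Head loss h_f = ΔP/(ρg) = 1.278e+06/(1140·9.81) = 114 m.

h_f ≈ 114 m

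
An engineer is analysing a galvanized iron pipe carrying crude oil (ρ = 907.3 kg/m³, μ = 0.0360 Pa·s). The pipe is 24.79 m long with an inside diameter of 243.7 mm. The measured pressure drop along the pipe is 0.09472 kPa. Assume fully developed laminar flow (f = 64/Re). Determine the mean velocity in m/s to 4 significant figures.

V ≈ 0.1970 m/s

For laminar flow, f = 64/Re with Re = ρVD/μ, so Darcy-Weisbach reduces to ΔP = 32μLV/D². Solving for V: V = ΔP·D²/(32μL) = 94.72·(0.2437)²/(32·0.036·24.79) = 0.197 m/s.
Check: Re = ρVD/μ = 907.3·0.197·0.2437/0.036 = 1210 < 2300, so the laminar assumption holds.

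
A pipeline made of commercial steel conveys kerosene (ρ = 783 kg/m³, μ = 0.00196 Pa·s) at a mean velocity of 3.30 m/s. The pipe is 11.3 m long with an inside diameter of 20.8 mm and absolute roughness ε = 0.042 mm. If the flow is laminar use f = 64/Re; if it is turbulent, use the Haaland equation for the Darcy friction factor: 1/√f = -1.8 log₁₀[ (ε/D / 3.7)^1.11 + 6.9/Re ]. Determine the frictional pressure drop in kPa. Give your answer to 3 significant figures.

ΔP ≈ 65.3 kPa

Reynolds number Re = ρVD/μ = 783 · 3.3 · 0.0208 / 0.00196 = 2.742e+04.
Re > 4000 → turbulent. Relative roughness ε/D = 4.2e-05/0.0208 = 0.00202. Haaland: 1/√f = -1.8 log₁₀[(0.00202/3.7)^1.11 + 6.9/2.742e+04] = -1.8 log₁₀[0.000239 + 0.000252] = 5.957, so f = 0.02818.
Darcy-Weisbach: ΔP = f(L/D)(ρV²/2) = 0.02818·(11.3/0.0208)·(783·3.3²/2) = 0.02818·543.3·4263 = 6.527e+04 Pa.
ΔP = 6.527e+04 Pa = 65.3 kPa.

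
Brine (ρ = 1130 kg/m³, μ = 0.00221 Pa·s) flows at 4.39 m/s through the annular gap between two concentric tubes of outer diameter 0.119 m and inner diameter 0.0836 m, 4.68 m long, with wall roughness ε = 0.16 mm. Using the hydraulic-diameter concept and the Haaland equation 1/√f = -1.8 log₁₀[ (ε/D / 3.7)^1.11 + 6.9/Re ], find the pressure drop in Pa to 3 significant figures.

ΔP ≈ 44100 Pa

Hydraulic diameter D_h = 4A/P = D_o - D_i = 0.119 - 0.0836 = 0.0354 m.
Re = ρVD_h/μ = 1130·4.39·0.0354/0.00221 = 7.946e+04.
ε/D_h = 0.00016/0.0354 = 0.00452; Haaland gives 1/√f = -1.8 log₁₀[0.000584+8.68e-05] = 5.712, so f = 0.03065.
ΔP = f(L/D_h)(ρV²/2) = 0.03065·4.68/0.0354·1.089e+04 = 4.412e+04 Pa.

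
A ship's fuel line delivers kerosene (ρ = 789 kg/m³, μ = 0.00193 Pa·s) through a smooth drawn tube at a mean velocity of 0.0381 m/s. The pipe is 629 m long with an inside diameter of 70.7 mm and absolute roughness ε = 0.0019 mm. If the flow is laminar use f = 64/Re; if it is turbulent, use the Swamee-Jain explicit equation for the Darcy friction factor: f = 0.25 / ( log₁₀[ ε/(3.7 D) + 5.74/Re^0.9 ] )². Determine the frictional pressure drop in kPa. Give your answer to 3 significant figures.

Reynolds number Re = ρVD/μ = 789 · 0.0381 · 0.0707 / 0.00193 = 1101.
Re < 2300 → laminar flow, so f = 64/Re = 64/1101 = 0.05812 (the turbulent correlation is not needed).
Darcy-Weisbach: ΔP = f(L/D)(ρV²/2) = 0.05812·(629/0.0707)·(789·0.0381²/2) = 0.05812·8897·0.5727 = 296.1 Pa.
ΔP = 296.1 Pa = 0.296 kPa.

ΔP ≈ 0.296 kPa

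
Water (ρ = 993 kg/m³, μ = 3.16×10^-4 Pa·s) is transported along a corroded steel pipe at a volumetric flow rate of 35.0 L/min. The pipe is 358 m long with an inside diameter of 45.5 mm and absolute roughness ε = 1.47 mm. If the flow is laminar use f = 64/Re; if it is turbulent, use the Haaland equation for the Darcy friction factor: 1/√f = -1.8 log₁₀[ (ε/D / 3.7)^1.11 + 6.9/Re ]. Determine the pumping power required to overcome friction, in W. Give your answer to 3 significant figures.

Q = 35.0 L/min = 35.0/60000 = 0.0005833 m³/s.
Cross-sectional area A = πD²/4 = π(0.0455)²/4 = 0.001626 m²; mean velocity V = Q/A = 0.0005833/0.001626 = 0.3588 m/s.
Reynolds number Re = ρVD/μ = 993 · 0.3588 · 0.0455 / 0.000316 = 5.13e+04.
Re > 4000 → turbulent. Relative roughness ε/D = 0.00147/0.0455 = 0.0323. Haaland: 1/√f = -1.8 log₁₀[(0.0323/3.7)^1.11 + 6.9/5.13e+04] = -1.8 log₁₀[0.00518 + 0.000135] = 4.094, so f = 0.05967.
Darcy-Weisbach: ΔP = f(L/D)(ρV²/2) = 0.05967·(358/0.0455)·(993·0.3588²/2) = 0.05967·7868·63.9 = 3e+04 Pa.
Pumping power P = QΔP = 0.0005833·3e+04 = 17.50 W = 17.5 W.

P ≈ 17.5 W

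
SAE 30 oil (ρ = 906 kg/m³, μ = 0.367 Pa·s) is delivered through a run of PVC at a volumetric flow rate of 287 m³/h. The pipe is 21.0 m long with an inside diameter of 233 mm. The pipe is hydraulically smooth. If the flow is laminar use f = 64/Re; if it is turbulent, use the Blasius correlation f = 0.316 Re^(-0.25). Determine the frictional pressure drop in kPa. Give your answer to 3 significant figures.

ΔP ≈ 8.49 kPa

Q = 287 m³/h = 287/3600 = 0.07972 m³/s.
Cross-sectional area A = πD²/4 = π(0.233)²/4 = 0.04264 m²; mean velocity V = Q/A = 0.07972/0.04264 = 1.87 m/s.
Reynolds number Re = ρVD/μ = 906 · 1.87 · 0.233 / 0.367 = 1075.
Re < 2300 → laminar flow, so f = 64/Re = 64/1075 = 0.05951 (the turbulent correlation is not needed).
Darcy-Weisbach: ΔP = f(L/D)(ρV²/2) = 0.05951·(21/0.233)·(906·1.87²/2) = 0.05951·90.13·1584 = 8494 Pa.
ΔP = 8494 Pa = 8.49 kPa.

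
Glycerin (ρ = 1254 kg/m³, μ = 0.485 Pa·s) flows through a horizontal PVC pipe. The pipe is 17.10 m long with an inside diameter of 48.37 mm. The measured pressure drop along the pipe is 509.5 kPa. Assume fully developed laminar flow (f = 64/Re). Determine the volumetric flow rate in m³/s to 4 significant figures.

For laminar flow, f = 64/Re with Re = ρVD/μ, so Darcy-Weisbach reduces to ΔP = 32μLV/D². Solving for V: V = ΔP·D²/(32μL) = 5.095e+05·(0.04837)²/(32·0.485·17.1) = 4.492 m/s.
Check: Re = ρVD/μ = 1254·4.492·0.04837/0.485 = 561.7 < 2300, so the laminar assumption holds.
Q = V·A = 4.492·(π/4·0.04837²) = 0.008254 m³/s = 0.008254 m³/s.

Q ≈ 0.008254 m³/s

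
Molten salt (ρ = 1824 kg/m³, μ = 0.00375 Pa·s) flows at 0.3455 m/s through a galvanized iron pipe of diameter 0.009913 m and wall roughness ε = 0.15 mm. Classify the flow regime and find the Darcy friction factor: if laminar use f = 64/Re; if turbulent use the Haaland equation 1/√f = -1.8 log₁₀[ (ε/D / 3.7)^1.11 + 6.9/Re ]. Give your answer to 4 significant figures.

Re = ρVD/μ = 1824·0.3455·0.009913/0.00375 = 1666.
Re < 2300 → laminar, so f = 64/Re = 0.03842 (roughness is irrelevant in laminar flow).

f ≈ 0.03842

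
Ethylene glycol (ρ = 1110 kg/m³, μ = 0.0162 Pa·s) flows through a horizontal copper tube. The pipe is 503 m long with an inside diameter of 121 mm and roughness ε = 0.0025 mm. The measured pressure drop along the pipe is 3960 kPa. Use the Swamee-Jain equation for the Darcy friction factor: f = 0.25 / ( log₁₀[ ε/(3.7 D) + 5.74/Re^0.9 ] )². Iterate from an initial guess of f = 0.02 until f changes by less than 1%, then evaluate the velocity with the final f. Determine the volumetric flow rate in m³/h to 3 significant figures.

Rearranging Darcy-Weisbach: V = √(2·ΔP·D/(f·L·ρ)). With ε/D = 2.5e-06/0.121 = 2.07e-05, iterate starting from f = 0.02:
  f = 0.02 → V = √(2·3.96e+06·0.121/(0.02·503·1110)) = 9.264 m/s; Re = ρVD/μ = 7.68e+04; f → 0.019
  f = 0.019 → V = 9.505 m/s; Re = 7.88e+04; f → 0.0189
Converged (Δf/f < 1%). With the final f = 0.0189: V = √(2·3.96e+06·0.121/(0.0189·503·1110)) = 9.531 m/s.
Q = V·A = 9.531·(π/4·0.121²) = 0.1096 m³/s = 395 m³/h.

Q ≈ 395 m³/h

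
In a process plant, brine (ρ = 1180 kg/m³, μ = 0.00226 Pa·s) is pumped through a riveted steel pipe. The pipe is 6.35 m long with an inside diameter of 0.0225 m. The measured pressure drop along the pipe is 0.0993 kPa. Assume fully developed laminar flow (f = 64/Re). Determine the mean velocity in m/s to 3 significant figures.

V ≈ 0.109 m/s

For laminar flow, f = 64/Re with Re = ρVD/μ, so Darcy-Weisbach reduces to ΔP = 32μLV/D². Solving for V: V = ΔP·D²/(32μL) = 99.3·(0.0225)²/(32·0.00226·6.35) = 0.1095 m/s.
Check: Re = ρVD/μ = 1180·0.1095·0.0225/0.00226 = 1286 < 2300, so the laminar assumption holds.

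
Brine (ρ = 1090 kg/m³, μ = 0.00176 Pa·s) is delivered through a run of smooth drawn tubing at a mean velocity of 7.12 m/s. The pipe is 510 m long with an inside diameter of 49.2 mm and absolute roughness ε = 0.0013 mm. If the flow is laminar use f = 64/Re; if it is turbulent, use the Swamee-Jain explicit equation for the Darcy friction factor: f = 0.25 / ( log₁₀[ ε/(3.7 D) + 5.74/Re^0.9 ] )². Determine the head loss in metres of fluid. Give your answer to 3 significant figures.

Reynolds number Re = ρVD/μ = 1090 · 7.12 · 0.0492 / 0.00176 = 2.169e+05.
Re > 4000 → turbulent. Relative roughness ε/D = 1.3e-06/0.0492 = 2.64e-05. Swamee-Jain: f = 0.25/(log₁₀[2.64e-05/3.7 + 5.74/2.169e+05^0.9])² = 0.25/(log₁₀[7.14e-06 + 9.04e-05])² = 0.25/(-4.011)² = 0.01554.
Darcy-Weisbach: ΔP = f(L/D)(ρV²/2) = 0.01554·(510/0.0492)·(1090·7.12²/2) = 0.01554·1.037e+04·2.763e+04 = 4.451e+06 Pa.
Head loss h_f = ΔP/(ρg) = 4.451e+06/(1090·9.81) = 416 m.

h_f ≈ 416 m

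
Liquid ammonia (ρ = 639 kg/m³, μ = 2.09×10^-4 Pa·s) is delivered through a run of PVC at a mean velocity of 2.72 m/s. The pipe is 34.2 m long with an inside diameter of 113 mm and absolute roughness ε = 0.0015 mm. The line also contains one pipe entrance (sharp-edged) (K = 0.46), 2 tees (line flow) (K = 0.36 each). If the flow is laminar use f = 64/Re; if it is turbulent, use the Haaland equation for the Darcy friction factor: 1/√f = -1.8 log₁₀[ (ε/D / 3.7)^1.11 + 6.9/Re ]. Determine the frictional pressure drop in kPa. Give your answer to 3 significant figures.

ΔP ≈ 11.3 kPa

Reynolds number Re = ρVD/μ = 639 · 2.72 · 0.113 / 0.000209 = 9.397e+05.
Re > 4000 → turbulent. Relative roughness ε/D = 1.5e-06/0.113 = 1.33e-05. Haaland: 1/√f = -1.8 log₁₀[(1.33e-05/3.7)^1.11 + 6.9/9.397e+05] = -1.8 log₁₀[9.03e-07 + 7.34e-06] = 9.151, so f = 0.01194.
Total minor-loss coefficient ΣK = 1·0.46 + 2·0.36 = 1.18.
ΔP = [f·L/D + ΣK]·(ρV²/2) = [0.01194·34.2/0.113 + 1.18]·(639·2.72²/2) = [3.614 + 1.18]·2364 = 1.133e+04 Pa.
ΔP = 1.133e+04 Pa = 11.3 kPa.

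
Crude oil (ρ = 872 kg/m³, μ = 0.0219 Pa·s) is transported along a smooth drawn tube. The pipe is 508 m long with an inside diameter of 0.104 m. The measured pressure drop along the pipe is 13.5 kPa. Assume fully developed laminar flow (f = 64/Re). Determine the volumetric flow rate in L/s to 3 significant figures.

Q ≈ 3.48 L/s

For laminar flow, f = 64/Re with Re = ρVD/μ, so Darcy-Weisbach reduces to ΔP = 32μLV/D². Solving for V: V = ΔP·D²/(32μL) = 1.35e+04·(0.104)²/(32·0.0219·508) = 0.4101 m/s.
Check: Re = ρVD/μ = 872·0.4101·0.104/0.0219 = 1698 < 2300, so the laminar assumption holds.
Q = V·A = 0.4101·(π/4·0.104²) = 0.003484 m³/s = 3.48 L/s.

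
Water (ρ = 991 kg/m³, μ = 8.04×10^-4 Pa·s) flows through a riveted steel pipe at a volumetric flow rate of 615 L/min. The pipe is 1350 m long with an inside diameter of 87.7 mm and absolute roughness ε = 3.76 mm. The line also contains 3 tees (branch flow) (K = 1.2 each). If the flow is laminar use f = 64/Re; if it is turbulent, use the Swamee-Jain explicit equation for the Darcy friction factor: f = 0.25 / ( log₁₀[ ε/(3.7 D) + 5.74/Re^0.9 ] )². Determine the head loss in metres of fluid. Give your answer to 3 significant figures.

Q = 615 L/min = 615/60000 = 0.01025 m³/s.
Cross-sectional area A = πD²/4 = π(0.0877)²/4 = 0.006041 m²; mean velocity V = Q/A = 0.01025/0.006041 = 1.697 m/s.
Reynolds number Re = ρVD/μ = 991 · 1.697 · 0.0877 / 0.000804 = 1.834e+05.
Re > 4000 → turbulent. Relative roughness ε/D = 0.00376/0.0877 = 0.0429. Swamee-Jain: f = 0.25/(log₁₀[0.0429/3.7 + 5.74/1.834e+05^0.9])² = 0.25/(log₁₀[0.0116 + 0.000105])² = 0.25/(-1.932)² = 0.06697.
Total minor-loss coefficient ΣK = 3·1.2 = 3.6.
ΔP = [f·L/D + ΣK]·(ρV²/2) = [0.06697·1350/0.0877 + 3.6]·(991·1.697²/2) = [1031 + 3.6]·1427 = 1.476e+06 Pa.
Head loss h_f = ΔP/(ρg) = 1.476e+06/(991·9.81) = 152 m.

h_f ≈ 152 m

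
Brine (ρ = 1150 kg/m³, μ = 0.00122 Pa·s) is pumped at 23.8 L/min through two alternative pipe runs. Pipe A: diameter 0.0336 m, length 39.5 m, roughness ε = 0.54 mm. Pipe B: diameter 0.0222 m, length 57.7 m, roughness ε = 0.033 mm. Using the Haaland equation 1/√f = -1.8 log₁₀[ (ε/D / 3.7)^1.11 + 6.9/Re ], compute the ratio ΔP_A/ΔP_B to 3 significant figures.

ΔP_A/ΔP_B ≈ 0.146

Pipe A: V = Q/A = 0.0003967/0.0008867 = 0.4474 m/s; Re = 1.417e+04; ε/D = 0.0161; Haaland → f = 0.04779; ΔP_A = f(L/D)(ρV²/2) = 6465 Pa.
Pipe B: V = Q/A = 0.0003967/0.0003871 = 1.025 m/s; Re = 2.144e+04; ε/D = 0.00149; Haaland → f = 0.0282; ΔP_B = f(L/D)(ρV²/2) = 4.426e+04 Pa.
ΔP_A/ΔP_B = 6465/4.426e+04 = 0.146.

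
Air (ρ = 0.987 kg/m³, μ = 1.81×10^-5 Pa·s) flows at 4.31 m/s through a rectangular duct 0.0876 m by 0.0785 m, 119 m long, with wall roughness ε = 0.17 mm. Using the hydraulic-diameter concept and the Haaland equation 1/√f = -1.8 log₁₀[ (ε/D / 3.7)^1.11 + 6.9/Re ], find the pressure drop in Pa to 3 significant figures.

ΔP ≈ 391 Pa

Hydraulic diameter D_h = 4A/P = 4·(0.0876·0.0785)/(2·(0.0876+0.0785)) = 0.02751/0.3322 = 0.0828 m.
Re = ρVD_h/μ = 0.987·4.31·0.0828/1.81e-05 = 1.946e+04.
ε/D_h = 0.00017/0.0828 = 0.00205; Haaland gives 1/√f = -1.8 log₁₀[0.000243+0.000355] = 5.802, so f = 0.0297.
ΔP = f(L/D_h)(ρV²/2) = 0.0297·119/0.0828·9.167 = 391.4 Pa.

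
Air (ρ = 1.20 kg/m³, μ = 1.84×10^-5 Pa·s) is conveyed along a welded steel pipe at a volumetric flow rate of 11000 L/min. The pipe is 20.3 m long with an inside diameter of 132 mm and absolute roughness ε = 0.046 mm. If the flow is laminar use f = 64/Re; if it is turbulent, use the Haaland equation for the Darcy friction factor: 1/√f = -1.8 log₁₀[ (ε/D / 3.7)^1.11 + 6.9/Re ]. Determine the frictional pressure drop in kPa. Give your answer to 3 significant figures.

ΔP ≈ 0.315 kPa

Q = 11000 L/min = 11000/60000 = 0.1833 m³/s.
Cross-sectional area A = πD²/4 = π(0.132)²/4 = 0.01368 m²; mean velocity V = Q/A = 0.1833/0.01368 = 13.4 m/s.
Reynolds number Re = ρVD/μ = 1.2 · 13.4 · 0.132 / 1.84e-05 = 1.153e+05.
Re > 4000 → turbulent. Relative roughness ε/D = 4.6e-05/0.132 = 0.000348. Haaland: 1/√f = -1.8 log₁₀[(0.000348/3.7)^1.11 + 6.9/1.153e+05] = -1.8 log₁₀[3.4e-05 + 5.98e-05] = 7.25, so f = 0.01902.
Darcy-Weisbach: ΔP = f(L/D)(ρV²/2) = 0.01902·(20.3/0.132)·(1.2·13.4²/2) = 0.01902·153.8·107.7 = 315.1 Pa.
ΔP = 315.1 Pa = 0.315 kPa.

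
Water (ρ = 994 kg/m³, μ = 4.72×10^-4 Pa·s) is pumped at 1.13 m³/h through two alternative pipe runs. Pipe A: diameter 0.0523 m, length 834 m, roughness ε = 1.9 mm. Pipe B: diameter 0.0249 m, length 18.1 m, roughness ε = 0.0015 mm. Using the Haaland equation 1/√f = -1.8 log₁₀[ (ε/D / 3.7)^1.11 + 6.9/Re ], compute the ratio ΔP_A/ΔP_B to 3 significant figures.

ΔP_A/ΔP_B ≈ 3.16

Pipe A: V = Q/A = 0.0003139/0.002148 = 0.1461 m/s; Re = 1.609e+04; ε/D = 0.0363; Haaland → f = 0.06386; ΔP_A = f(L/D)(ρV²/2) = 1.081e+04 Pa.
Pipe B: V = Q/A = 0.0003139/0.000487 = 0.6446 m/s; Re = 3.38e+04; ε/D = 6.02e-05; Haaland → f = 0.02279; ΔP_B = f(L/D)(ρV²/2) = 3421 Pa.
ΔP_A/ΔP_B = 1.081e+04/3421 = 3.16.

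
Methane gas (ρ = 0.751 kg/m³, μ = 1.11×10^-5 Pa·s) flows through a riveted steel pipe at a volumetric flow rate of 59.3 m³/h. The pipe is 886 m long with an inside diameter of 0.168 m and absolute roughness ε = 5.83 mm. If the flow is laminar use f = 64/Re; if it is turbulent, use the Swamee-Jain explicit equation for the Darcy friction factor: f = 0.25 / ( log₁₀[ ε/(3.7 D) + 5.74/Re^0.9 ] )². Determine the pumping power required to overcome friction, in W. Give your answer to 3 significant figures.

P ≈ 1.18 W

Q = 59.3 m³/h = 59.3/3600 = 0.01647 m³/s.
Cross-sectional area A = πD²/4 = π(0.168)²/4 = 0.02217 m²; mean velocity V = Q/A = 0.01647/0.02217 = 0.7431 m/s.
Reynolds number Re = ρVD/μ = 0.751 · 0.7431 · 0.168 / 1.11e-05 = 8446.
Re > 4000 → turbulent. Relative roughness ε/D = 0.00583/0.168 = 0.0347. Swamee-Jain: f = 0.25/(log₁₀[0.0347/3.7 + 5.74/8446^0.9])² = 0.25/(log₁₀[0.00938 + 0.00168])² = 0.25/(-1.956)² = 0.06532.
Darcy-Weisbach: ΔP = f(L/D)(ρV²/2) = 0.06532·(886/0.168)·(0.751·0.7431²/2) = 0.06532·5274·0.2073 = 71.43 Pa.
Pumping power P = QΔP = 0.01647·71.43 = 1.177 W = 1.18 W.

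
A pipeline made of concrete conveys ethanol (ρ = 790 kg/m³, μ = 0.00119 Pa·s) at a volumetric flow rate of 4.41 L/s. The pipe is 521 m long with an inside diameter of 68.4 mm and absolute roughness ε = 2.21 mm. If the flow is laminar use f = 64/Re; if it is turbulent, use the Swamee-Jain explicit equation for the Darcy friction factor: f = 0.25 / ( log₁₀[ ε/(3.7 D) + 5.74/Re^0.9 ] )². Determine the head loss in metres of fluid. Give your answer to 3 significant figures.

Q = 4.41 L/s = 4.41/1000 = 0.00441 m³/s.
Cross-sectional area A = πD²/4 = π(0.0684)²/4 = 0.003675 m²; mean velocity V = Q/A = 0.00441/0.003675 = 1.2 m/s.
Reynolds number Re = ρVD/μ = 790 · 1.2 · 0.0684 / 0.00119 = 5.45e+04.
Re > 4000 → turbulent. Relative roughness ε/D = 0.00221/0.0684 = 0.0323. Swamee-Jain: f = 0.25/(log₁₀[0.0323/3.7 + 5.74/5.45e+04^0.9])² = 0.25/(log₁₀[0.00873 + 0.000313])² = 0.25/(-2.044)² = 0.05986.
Darcy-Weisbach: ΔP = f(L/D)(ρV²/2) = 0.05986·(521/0.0684)·(790·1.2²/2) = 0.05986·7617·568.9 = 2.594e+05 Pa.
Head loss h_f = ΔP/(ρg) = 2.594e+05/(790·9.81) = 33.5 m.

h_f ≈ 33.5 m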